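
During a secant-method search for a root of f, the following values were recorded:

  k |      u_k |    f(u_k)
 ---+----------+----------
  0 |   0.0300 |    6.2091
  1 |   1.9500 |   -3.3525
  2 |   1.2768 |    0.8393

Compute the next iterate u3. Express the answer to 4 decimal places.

1.4116

u3 = 1.2768 − 0.8393·(1.2768 − 1.9500) / (0.8393 − (-3.3525))
   = 1.2768 − (-0.565017)/(4.191800) = 1.411591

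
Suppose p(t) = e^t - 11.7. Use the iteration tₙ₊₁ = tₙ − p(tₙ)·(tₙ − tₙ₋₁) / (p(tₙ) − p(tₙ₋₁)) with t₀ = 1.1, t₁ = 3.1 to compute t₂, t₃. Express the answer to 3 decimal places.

p(1.1) = -8.69583, p(3.1) = 10.49795
t₂ = 3.10000 − 10.49795·(3.10000 − 1.10000) / (10.49795 − (-8.69583)) = 3.10000 − (20.99590)/(19.19379) = 2.00611
p(2.00611) = -4.26566
t₃ = 2.00611 − (-4.26566)·(2.00611 − 3.10000) / (-4.26566 − 10.49795) = 2.00611 − (4.66617)/(-14.76361) = 2.32217

2.006, 2.322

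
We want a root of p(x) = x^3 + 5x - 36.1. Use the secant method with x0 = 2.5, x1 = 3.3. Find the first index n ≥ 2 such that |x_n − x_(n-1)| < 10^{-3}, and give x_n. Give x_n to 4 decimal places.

p(2.5) = -7.975000, p(3.3) = 16.337000
x2 = 3.300000 − 16.337000·(0.800000)/(24.312000) = 2.762422;  |Δ| = 0.537578
p(2.762422) = -1.207920
x3 = 2.762422 − (-1.207920)·(-0.537578)/(-17.544920) = 2.799433;  |Δ| = 0.037011
p(2.799433) = -0.164178
x4 = 2.799433 − (-0.164178)·(0.037011)/(1.043742) = 2.805254;  |Δ| = 0.005822
p(2.805254) = 0.002086
x5 = 2.805254 − 0.002086·(0.005822)/(0.166265) = 2.805181;  |Δ| = 0.000073
|x5 − x4| = 0.000073 < 10^{-3}

n = 5, x_n = 2.8052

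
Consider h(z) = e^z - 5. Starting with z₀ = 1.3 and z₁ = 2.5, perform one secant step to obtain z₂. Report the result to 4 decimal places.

1.4876

h(1.3) = -1.330703, h(2.5) = 7.182494
z₂ = 2.500000 − 7.182494·(2.500000 − 1.300000) / (7.182494 − (-1.330703)) = 2.500000 − (8.618993)/(8.513197) = 1.487573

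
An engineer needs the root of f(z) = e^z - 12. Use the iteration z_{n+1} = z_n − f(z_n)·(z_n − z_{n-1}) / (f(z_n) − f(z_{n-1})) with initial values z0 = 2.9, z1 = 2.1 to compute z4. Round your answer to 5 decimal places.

2.48426

f(2.9) = 6.1741454, f(2.1) = -3.8338301
z2 = 2.1000000 − (-3.8338301)·(2.1000000 − 2.9000000) / (-3.8338301 − 6.1741454) = 2.1000000 − (3.0670641)/(-10.0079755) = 2.4064620
f(2.4064620) = -0.9053613
z3 = 2.4064620 − (-0.9053613)·(2.4064620 − 2.1000000) / (-0.9053613 − (-3.8338301)) = 2.4064620 − (-0.2774588)/(2.9284688) = 2.5012074
f(2.5012074) = 0.1972114
z4 = 2.5012074 − 0.1972114·(2.5012074 − 2.4064620) / (0.1972114 − (-0.9053613)) = 2.5012074 − (0.0186849)/(1.1025727) = 2.4842607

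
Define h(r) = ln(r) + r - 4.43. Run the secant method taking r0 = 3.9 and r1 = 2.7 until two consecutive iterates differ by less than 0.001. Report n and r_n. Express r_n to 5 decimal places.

n = 4, r_n = 3.25103

h(3.9) = 0.8309766, h(2.7) = -0.7367482
r2 = 2.7000000 − (-0.7367482)·(-1.2000000)/(-1.5677248) = 3.2639369;  |Δ| = 0.5639369
h(3.2639369) = 0.0168710
r3 = 3.2639369 − 0.0168710·(0.5639369)/(0.7536192) = 3.2513122;  |Δ| = 0.0126247
h(3.2513122) = 0.0003709
r4 = 3.2513122 − 0.0003709·(-0.0126247)/(-0.0165001) = 3.2510284;  |Δ| = 0.0002838
|r4 − r3| = 0.0002838 < 0.001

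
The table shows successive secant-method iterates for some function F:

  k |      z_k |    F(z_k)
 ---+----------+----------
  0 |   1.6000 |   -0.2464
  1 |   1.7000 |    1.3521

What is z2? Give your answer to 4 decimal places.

z2 = 1.7000 − 1.3521·(1.7000 − 1.6000) / (1.3521 − (-0.2464))
   = 1.7000 − (0.135210)/(1.598500) = 1.615414

1.6154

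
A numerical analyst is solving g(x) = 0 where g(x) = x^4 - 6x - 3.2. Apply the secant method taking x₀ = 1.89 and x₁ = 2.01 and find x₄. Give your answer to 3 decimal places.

1.968

g(1.89) = -1.78010, g(2.01) = 1.06241
x₂ = 2.01000 − 1.06241·(2.01000 − 1.89000) / (1.06241 − (-1.78010)) = 2.01000 − (0.12749)/(2.84251) = 1.96515
g(1.96515) = -0.07731
x₃ = 1.96515 − (-0.07731)·(1.96515 − 2.01000) / (-0.07731 − 1.06241) = 1.96515 − (0.00347)/(-1.13972) = 1.96819
g(1.96819) = -0.00300
x₄ = 1.96819 − (-0.00300)·(1.96819 − 1.96515) / (-0.00300 − (-0.07731)) = 1.96819 − (-0.00001)/(0.07431) = 1.96831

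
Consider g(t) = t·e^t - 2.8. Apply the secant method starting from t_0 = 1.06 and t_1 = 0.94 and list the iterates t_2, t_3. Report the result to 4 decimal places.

g(1.06) = 0.259553, g(0.94) = -0.393617
t_2 = 0.940000 − (-0.393617)·(0.940000 − 1.060000) / (-0.393617 − 0.259553) = 0.940000 − (0.047234)/(-0.653171) = 1.012315
g(1.012315) = -0.014145
t_3 = 1.012315 − (-0.014145)·(1.012315 − 0.940000) / (-0.014145 − (-0.393617)) = 1.012315 − (-0.001023)/(0.379473) = 1.015011

1.0123, 1.0150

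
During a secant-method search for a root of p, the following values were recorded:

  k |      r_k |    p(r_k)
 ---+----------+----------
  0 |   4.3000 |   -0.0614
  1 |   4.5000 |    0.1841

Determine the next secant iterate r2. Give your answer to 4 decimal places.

4.3500

r2 = 4.5000 − 0.1841·(4.5000 − 4.3000) / (0.1841 − (-0.0614))
   = 4.5000 − (0.036820)/(0.245500) = 4.350020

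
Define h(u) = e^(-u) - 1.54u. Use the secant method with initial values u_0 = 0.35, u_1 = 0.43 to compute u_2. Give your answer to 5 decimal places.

h(0.35) = 0.1656881, h(0.43) = -0.0116909
u_2 = 0.4300000 − (-0.0116909)·(0.4300000 − 0.3500000) / (-0.0116909 − 0.1656881) = 0.4300000 − (-0.0009353)/(-0.1773790) = 0.4247273

0.42473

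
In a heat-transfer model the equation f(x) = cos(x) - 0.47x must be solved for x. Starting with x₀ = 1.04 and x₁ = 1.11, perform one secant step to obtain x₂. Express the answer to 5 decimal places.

f(1.04) = 0.0174203, f(1.11) = -0.0770385
x₂ = 1.1100000 − (-0.0770385)·(1.1100000 − 1.0400000) / (-0.0770385 − 0.0174203) = 1.1100000 − (-0.0053927)/(-0.0944587) = 1.0529095

1.05291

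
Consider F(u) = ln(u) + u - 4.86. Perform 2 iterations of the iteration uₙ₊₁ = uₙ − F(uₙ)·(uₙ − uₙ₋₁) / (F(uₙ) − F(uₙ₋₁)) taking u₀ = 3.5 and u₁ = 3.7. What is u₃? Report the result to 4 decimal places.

3.5836

F(3.5) = -0.107237, F(3.7) = 0.148333
u₂ = 3.700000 − 0.148333·(3.700000 − 3.500000) / (0.148333 − (-0.107237)) = 3.700000 − (0.029667)/(0.255570) = 3.583920
F(3.583920) = 0.000377
u₃ = 3.583920 − 0.000377·(3.583920 − 3.700000) / (0.000377 − 0.148333) = 3.583920 − (-0.000044)/(-0.147956) = 3.583624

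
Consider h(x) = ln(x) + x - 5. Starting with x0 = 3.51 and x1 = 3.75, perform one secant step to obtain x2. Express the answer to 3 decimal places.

h(3.51) = -0.23438, h(3.75) = 0.07176
x2 = 3.75000 − 0.07176·(3.75000 − 3.51000) / (0.07176 − (-0.23438)) = 3.75000 − (0.01722)/(0.30614) = 3.69375

3.694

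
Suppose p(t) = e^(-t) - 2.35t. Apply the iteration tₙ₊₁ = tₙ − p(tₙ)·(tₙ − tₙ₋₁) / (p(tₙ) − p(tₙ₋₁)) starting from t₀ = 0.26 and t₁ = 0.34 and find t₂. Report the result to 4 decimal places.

0.3118

p(0.26) = 0.160052, p(0.34) = -0.087230
t₂ = 0.340000 − (-0.087230)·(0.340000 − 0.260000) / (-0.087230 − 0.160052) = 0.340000 − (-0.006978)/(-0.247281) = 0.311780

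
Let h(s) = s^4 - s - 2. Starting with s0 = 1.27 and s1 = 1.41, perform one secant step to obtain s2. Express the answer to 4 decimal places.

h(1.27) = -0.668554, h(1.41) = 0.542542
s2 = 1.410000 − 0.542542·(1.410000 − 1.270000) / (0.542542 − (-0.668554)) = 1.410000 − (0.075956)/(1.211095) = 1.347283

1.3473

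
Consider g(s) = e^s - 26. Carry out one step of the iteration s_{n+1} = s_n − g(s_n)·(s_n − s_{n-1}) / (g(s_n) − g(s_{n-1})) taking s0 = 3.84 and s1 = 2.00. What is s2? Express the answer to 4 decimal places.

2.8750

g(3.84) = 20.525474, g(2.00) = -18.610944
s2 = 2.000000 − (-18.610944)·(2.000000 − 3.840000) / (-18.610944 − 20.525474) = 2.000000 − (34.244137)/(-39.136418) = 2.874994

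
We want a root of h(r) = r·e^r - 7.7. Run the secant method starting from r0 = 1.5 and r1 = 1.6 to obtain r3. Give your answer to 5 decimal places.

1.58231

h(1.5) = -0.9774664, h(1.6) = 0.2248519
r2 = 1.6000000 − 0.2248519·(1.6000000 − 1.5000000) / (0.2248519 − (-0.9774664)) = 1.6000000 − (0.0224852)/(1.2023183) = 1.5812985
h(1.5812985) = -0.0128908
r3 = 1.5812985 − (-0.0128908)·(1.5812985 − 1.6000000) / (-0.0128908 − 0.2248519) = 1.5812985 − (0.0002411)/(-0.2377426) = 1.5823125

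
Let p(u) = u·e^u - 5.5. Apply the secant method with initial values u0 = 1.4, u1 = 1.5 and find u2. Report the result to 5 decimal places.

p(1.4) = 0.1772800, p(1.5) = 1.2225336
u2 = 1.5000000 − 1.2225336·(1.5000000 − 1.4000000) / (1.2225336 − 0.1772800) = 1.5000000 − (0.1222534)/(1.0452537) = 1.3830395

1.38304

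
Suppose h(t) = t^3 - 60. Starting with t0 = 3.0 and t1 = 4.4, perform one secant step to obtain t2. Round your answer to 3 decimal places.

h(3.0) = -33.00000, h(4.4) = 25.18400
t2 = 4.40000 − 25.18400·(4.40000 − 3.00000) / (25.18400 − (-33.00000)) = 4.40000 − (35.25760)/(58.18400) = 3.79403

3.794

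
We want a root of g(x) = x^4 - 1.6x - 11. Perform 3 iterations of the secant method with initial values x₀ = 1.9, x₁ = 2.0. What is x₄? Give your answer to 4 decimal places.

g(1.9) = -1.007900, g(2.0) = 1.800000
x₂ = 2.000000 − 1.800000·(2.000000 − 1.900000) / (1.800000 − (-1.007900)) = 2.000000 − (0.180000)/(2.807900) = 1.935895
g(1.935895) = -0.052252
x₃ = 1.935895 − (-0.052252)·(1.935895 − 2.000000) / (-0.052252 − 1.800000) = 1.935895 − (0.003350)/(-1.852252) = 1.937704
g(1.937704) = -0.002591
x₄ = 1.937704 − (-0.002591)·(1.937704 − 1.935895) / (-0.002591 − (-0.052252)) = 1.937704 − (-0.000005)/(0.049660) = 1.937798

1.9378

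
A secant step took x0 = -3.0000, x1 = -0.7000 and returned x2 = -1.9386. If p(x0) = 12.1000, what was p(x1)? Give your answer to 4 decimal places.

-14.1201

The secant line through (-3.0000, 12.1000) and (-0.7000, p(x1)) crosses zero at x2 = -1.9386.
So (-3.0000, 12.1000), (-0.7000, p(x1)), (-1.9386, 0) are collinear:
p(x1) = 12.1000 · (-0.7000 − (-1.9386)) / (-3.0000 − (-1.9386)) = 12.1000 · (1.238600)/(-1.061400) = -14.120087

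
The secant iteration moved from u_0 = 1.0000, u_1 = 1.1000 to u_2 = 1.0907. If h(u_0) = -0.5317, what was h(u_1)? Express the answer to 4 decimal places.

0.0545

The secant line through (1.0000, -0.5317) and (1.1000, h(u_1)) crosses zero at u_2 = 1.0907.
So (1.0000, -0.5317), (1.1000, h(u_1)), (1.0907, 0) are collinear:
h(u_1) = -0.5317 · (1.1000 − 1.0907) / (1.0000 − 1.0907) = -0.5317 · (0.009300)/(-0.090700) = 0.054518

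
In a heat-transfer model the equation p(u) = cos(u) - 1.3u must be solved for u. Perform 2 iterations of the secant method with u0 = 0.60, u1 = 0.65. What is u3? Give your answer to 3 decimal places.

p(0.60) = 0.04534, p(0.65) = -0.04892
u2 = 0.65000 − (-0.04892)·(0.65000 − 0.60000) / (-0.04892 − 0.04534) = 0.65000 − (-0.00245)/(-0.09425) = 0.62405
p(0.62405) = 0.00025
u3 = 0.62405 − 0.00025·(0.62405 − 0.65000) / (0.00025 − (-0.04892)) = 0.62405 − (-0.00001)/(0.04917) = 0.62418

0.624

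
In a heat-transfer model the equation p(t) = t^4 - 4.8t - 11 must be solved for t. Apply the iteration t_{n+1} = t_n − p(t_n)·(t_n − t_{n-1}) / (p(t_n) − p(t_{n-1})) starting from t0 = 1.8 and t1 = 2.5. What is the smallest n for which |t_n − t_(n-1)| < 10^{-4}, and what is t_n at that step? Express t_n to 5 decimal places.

p(1.8) = -9.1424000, p(2.5) = 16.0625000
t2 = 2.5000000 − 16.0625000·(0.7000000)/(25.2049000) = 2.0539062;  |Δ| = 0.4460938
p(2.0539062) = -3.0627491
t3 = 2.0539062 − (-3.0627491)·(-0.4460938)/(-19.1252491) = 2.1253444;  |Δ| = 0.0714382
p(2.1253444) = -0.7975621
t4 = 2.1253444 − (-0.7975621)·(0.0714382)/(2.2651870) = 2.1504975;  |Δ| = 0.0251531
p(2.1504975) = 0.0649010
t5 = 2.1504975 − 0.0649010·(0.0251531)/(0.8624631) = 2.1486047;  |Δ| = 0.0018928
p(2.1486047) = -0.0012114
t6 = 2.1486047 − (-0.0012114)·(-0.0018928)/(-0.0661124) = 2.1486394;  |Δ| = 0.0000347
|t6 − t5| = 0.0000347 < 10^{-4}

n = 6, t_n = 2.14864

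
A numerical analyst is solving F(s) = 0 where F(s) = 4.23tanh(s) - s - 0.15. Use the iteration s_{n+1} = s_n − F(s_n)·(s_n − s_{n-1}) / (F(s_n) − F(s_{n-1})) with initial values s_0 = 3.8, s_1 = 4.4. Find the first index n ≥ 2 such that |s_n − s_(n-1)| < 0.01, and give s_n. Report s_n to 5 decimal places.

F(3.8) = 0.2757683, F(4.4) = -0.3212750
s_2 = 4.4000000 − (-0.3212750)·(0.6000000)/(-0.5970433) = 4.0771340;  |Δ| = 0.3228660
F(4.0771340) = 0.0004344
s_3 = 4.0771340 − 0.0004344·(-0.3228660)/(0.3217094) = 4.0775700;  |Δ| = 0.0004360
|s_3 − s_2| = 0.0004360 < 0.01

n = 3, s_n = 4.07757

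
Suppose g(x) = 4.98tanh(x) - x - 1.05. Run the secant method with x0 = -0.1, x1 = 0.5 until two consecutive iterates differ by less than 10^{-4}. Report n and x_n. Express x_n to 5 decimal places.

n = 5, x_n = 0.27197

g(-0.1) = -1.4463466, g(0.5) = 0.7513434
x2 = 0.5000000 − 0.7513434·(0.6000000)/(2.1976901) = 0.2948728;  |Δ| = 0.2051272
g(0.2948728) = 0.0824626
x3 = 0.2948728 − 0.0824626·(-0.2051272)/(-0.6688809) = 0.2695838;  |Δ| = 0.0252890
g(0.2695838) = -0.0086610
x4 = 0.2695838 − (-0.0086610)·(-0.0252890)/(-0.0911235) = 0.2719874;  |Δ| = 0.0024036
g(0.2719874) = 0.0000689
x5 = 0.2719874 − 0.0000689·(0.0024036)/(0.0087299) = 0.2719684;  |Δ| = 0.0000190
|x5 − x4| = 0.0000190 < 10^{-4}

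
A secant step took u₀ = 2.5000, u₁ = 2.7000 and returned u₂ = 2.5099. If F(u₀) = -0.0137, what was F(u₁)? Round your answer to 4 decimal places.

0.2631

The secant line through (2.5000, -0.0137) and (2.7000, F(u₁)) crosses zero at u₂ = 2.5099.
So (2.5000, -0.0137), (2.7000, F(u₁)), (2.5099, 0) are collinear:
F(u₁) = -0.0137 · (2.7000 − 2.5099) / (2.5000 − 2.5099) = -0.0137 · (0.190100)/(-0.009900) = 0.263068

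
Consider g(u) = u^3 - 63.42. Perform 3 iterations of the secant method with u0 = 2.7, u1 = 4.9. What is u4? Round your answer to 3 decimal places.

g(2.7) = -43.73700, g(4.9) = 54.22900
u2 = 4.90000 − 54.22900·(4.90000 − 2.70000) / (54.22900 − (-43.73700)) = 4.90000 − (119.30380)/(97.96600) = 3.68219
g(3.68219) = -13.49487
u3 = 3.68219 − (-13.49487)·(3.68219 − 4.90000) / (-13.49487 − 54.22900) = 3.68219 − (16.43416)/(-67.72387) = 3.92486
g(3.92486) = -2.95958
u4 = 3.92486 − (-2.95958)·(3.92486 − 3.68219) / (-2.95958 − (-13.49487)) = 3.92486 − (-0.71818)/(10.53529) = 3.99303

3.993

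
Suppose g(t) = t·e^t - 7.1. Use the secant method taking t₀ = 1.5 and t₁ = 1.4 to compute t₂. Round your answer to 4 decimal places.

g(1.5) = -0.377466, g(1.4) = -1.422720
t₂ = 1.400000 − (-1.422720)·(1.400000 − 1.500000) / (-1.422720 − (-0.377466)) = 1.400000 − (0.142272)/(-1.045254) = 1.536112

1.5361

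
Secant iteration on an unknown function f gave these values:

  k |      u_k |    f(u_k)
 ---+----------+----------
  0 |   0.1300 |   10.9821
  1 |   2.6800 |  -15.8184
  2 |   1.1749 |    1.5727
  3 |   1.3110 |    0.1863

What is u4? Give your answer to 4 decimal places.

1.3293

u4 = 1.3110 − 0.1863·(1.3110 − 1.1749) / (0.1863 − 1.5727)
   = 1.3110 − (0.025355)/(-1.386400) = 1.329289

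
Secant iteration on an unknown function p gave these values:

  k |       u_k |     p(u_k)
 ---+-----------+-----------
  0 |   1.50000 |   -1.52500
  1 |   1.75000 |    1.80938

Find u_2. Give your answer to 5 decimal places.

1.61434

u_2 = 1.75000 − 1.80938·(1.75000 − 1.50000) / (1.80938 − (-1.52500))
   = 1.75000 − (0.4523450)/(3.3343800) = 1.6143391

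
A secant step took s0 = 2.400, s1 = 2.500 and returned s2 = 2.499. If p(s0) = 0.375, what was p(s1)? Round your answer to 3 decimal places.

-0.004

The secant line through (2.400, 0.375) and (2.500, p(s1)) crosses zero at s2 = 2.499.
So (2.400, 0.375), (2.500, p(s1)), (2.499, 0) are collinear:
p(s1) = 0.375 · (2.500 − 2.499) / (2.400 − 2.499) = 0.375 · (0.00100)/(-0.09900) = -0.00379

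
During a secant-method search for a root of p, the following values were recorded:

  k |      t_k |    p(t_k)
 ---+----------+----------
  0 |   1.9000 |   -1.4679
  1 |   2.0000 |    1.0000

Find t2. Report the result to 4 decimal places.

t2 = 2.0000 − 1.0000·(2.0000 − 1.9000) / (1.0000 − (-1.4679))
   = 2.0000 − (0.100000)/(2.467900) = 1.959480

1.9595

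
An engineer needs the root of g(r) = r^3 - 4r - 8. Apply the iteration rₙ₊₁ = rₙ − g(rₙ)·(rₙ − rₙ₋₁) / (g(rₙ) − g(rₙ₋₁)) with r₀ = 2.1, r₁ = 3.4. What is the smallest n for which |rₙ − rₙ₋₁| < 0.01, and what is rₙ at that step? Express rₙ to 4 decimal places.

n = 5, rₙ = 2.6493

g(2.1) = -7.139000, g(3.4) = 17.704000
r₂ = 3.400000 − 17.704000·(1.300000)/(24.843000) = 2.473574;  |Δ| = 0.926426
g(2.473574) = -2.759564
r₃ = 2.473574 − (-2.759564)·(-0.926426)/(-20.463564) = 2.598505;  |Δ| = 0.124931
g(2.598505) = -0.848322
r₄ = 2.598505 − (-0.848322)·(0.124931)/(1.911242) = 2.653957;  |Δ| = 0.055452
g(2.653957) = 0.077280
r₅ = 2.653957 − 0.077280·(0.055452)/(0.925602) = 2.649327;  |Δ| = 0.004630
|r₅ − r₄| = 0.004630 < 0.01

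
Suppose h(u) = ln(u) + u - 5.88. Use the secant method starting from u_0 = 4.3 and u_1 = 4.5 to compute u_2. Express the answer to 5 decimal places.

h(4.3) = -0.1213850, h(4.5) = 0.1240774
u_2 = 4.5000000 − 0.1240774·(4.5000000 − 4.3000000) / (0.1240774 − (-0.1213850)) = 4.5000000 − (0.0248155)/(0.2454624) = 4.3989031

4.39890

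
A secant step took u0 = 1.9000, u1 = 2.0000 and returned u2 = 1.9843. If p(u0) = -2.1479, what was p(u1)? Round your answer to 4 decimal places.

0.4000

The secant line through (1.9000, -2.1479) and (2.0000, p(u1)) crosses zero at u2 = 1.9843.
So (1.9000, -2.1479), (2.0000, p(u1)), (1.9843, 0) are collinear:
p(u1) = -2.1479 · (2.0000 − 1.9843) / (1.9000 − 1.9843) = -2.1479 · (0.015700)/(-0.084300) = 0.400024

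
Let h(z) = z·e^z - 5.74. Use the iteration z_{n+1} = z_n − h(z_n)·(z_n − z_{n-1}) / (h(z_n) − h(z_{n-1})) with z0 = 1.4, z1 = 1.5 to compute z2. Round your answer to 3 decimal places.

1.406

h(1.4) = -0.06272, h(1.5) = 0.98253
z2 = 1.50000 − 0.98253·(1.50000 − 1.40000) / (0.98253 − (-0.06272)) = 1.50000 − (0.09825)/(1.04525) = 1.40600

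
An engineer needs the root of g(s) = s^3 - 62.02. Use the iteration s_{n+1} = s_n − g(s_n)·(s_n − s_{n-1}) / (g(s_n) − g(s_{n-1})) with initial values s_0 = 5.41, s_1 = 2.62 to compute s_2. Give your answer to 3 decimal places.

3.495

g(5.41) = 96.32042, g(2.62) = -44.03527
s_2 = 2.62000 − (-44.03527)·(2.62000 − 5.41000) / (-44.03527 − 96.32042) = 2.62000 − (122.85841)/(-140.35569) = 3.49534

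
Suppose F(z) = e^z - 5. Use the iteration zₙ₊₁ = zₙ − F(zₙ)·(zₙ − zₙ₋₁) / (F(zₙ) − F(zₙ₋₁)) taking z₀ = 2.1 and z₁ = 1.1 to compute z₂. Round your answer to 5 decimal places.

1.48664

F(2.1) = 3.1661699, F(1.1) = -1.9958340
z₂ = 1.1000000 − (-1.9958340)·(1.1000000 − 2.1000000) / (-1.9958340 − 3.1661699) = 1.1000000 − (1.9958340)/(-5.1620039) = 1.4866394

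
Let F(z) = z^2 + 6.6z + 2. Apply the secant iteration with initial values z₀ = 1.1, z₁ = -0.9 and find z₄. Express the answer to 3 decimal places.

-0.319

F(1.1) = 10.47000, F(-0.9) = -3.13000
z₂ = -0.90000 − (-3.13000)·(-0.90000 − 1.10000) / (-3.13000 − 10.47000) = -0.90000 − (6.26000)/(-13.60000) = -0.43971
F(-0.43971) = -0.70872
z₃ = -0.43971 − (-0.70872)·(-0.43971 − (-0.90000)) / (-0.70872 − (-3.13000)) = -0.43971 − (-0.32622)/(2.42128) = -0.30498
F(-0.30498) = 0.08017
z₄ = -0.30498 − 0.08017·(-0.30498 − (-0.43971)) / (0.08017 − (-0.70872)) = -0.30498 − (0.01080)/(0.78888) = -0.31867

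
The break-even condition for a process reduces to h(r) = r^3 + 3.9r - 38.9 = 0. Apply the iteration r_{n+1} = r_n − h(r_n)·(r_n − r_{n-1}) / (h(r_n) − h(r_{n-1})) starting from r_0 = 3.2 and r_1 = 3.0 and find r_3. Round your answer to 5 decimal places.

3.00646

h(3.2) = 6.3480000, h(3.0) = -0.2000000
r_2 = 3.0000000 − (-0.2000000)·(3.0000000 − 3.2000000) / (-0.2000000 − 6.3480000) = 3.0000000 − (0.0400000)/(-6.5480000) = 3.0061087
h(3.0061087) = -0.0109040
r_3 = 3.0061087 − (-0.0109040)·(3.0061087 − 3.0000000) / (-0.0109040 − (-0.2000000)) = 3.0061087 − (-0.0000666)/(0.1890960) = 3.0064610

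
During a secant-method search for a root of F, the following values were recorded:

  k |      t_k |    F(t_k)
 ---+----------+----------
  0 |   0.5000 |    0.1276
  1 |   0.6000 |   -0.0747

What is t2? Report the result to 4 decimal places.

t2 = 0.6000 − (-0.0747)·(0.6000 − 0.5000) / (-0.0747 − 0.1276)
   = 0.6000 − (-0.007470)/(-0.202300) = 0.563075

0.5631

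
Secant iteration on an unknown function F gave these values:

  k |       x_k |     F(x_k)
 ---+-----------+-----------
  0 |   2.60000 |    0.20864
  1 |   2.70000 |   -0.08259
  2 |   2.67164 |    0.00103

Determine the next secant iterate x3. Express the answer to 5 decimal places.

2.67199

x3 = 2.67164 − 0.00103·(2.67164 − 2.70000) / (0.00103 − (-0.08259))
   = 2.67164 − (-0.0000292)/(0.0836200) = 2.6719893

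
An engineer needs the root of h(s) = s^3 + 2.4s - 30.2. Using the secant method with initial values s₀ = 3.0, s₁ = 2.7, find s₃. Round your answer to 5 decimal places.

h(3.0) = 4.0000000, h(2.7) = -4.0370000
s₂ = 2.7000000 − (-4.0370000)·(2.7000000 − 3.0000000) / (-4.0370000 − 4.0000000) = 2.7000000 − (1.2111000)/(-8.0370000) = 2.8506906
h(2.8506906) = -0.1923865
s₃ = 2.8506906 − (-0.1923865)·(2.8506906 − 2.7000000) / (-0.1923865 − (-4.0370000)) = 2.8506906 − (-0.0289908)/(3.8446135) = 2.8582312

2.85823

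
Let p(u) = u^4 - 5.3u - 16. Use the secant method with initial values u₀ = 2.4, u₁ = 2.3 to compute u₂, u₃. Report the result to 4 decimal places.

2.3044, 2.3047

p(2.4) = 4.457600, p(2.3) = -0.205900
u₂ = 2.300000 − (-0.205900)·(2.300000 − 2.400000) / (-0.205900 − 4.457600) = 2.300000 − (0.020590)/(-4.663500) = 2.304415
p(2.304415) = -0.013805
u₃ = 2.304415 − (-0.013805)·(2.304415 − 2.300000) / (-0.013805 − (-0.205900)) = 2.304415 − (-0.000061)/(0.192095) = 2.304732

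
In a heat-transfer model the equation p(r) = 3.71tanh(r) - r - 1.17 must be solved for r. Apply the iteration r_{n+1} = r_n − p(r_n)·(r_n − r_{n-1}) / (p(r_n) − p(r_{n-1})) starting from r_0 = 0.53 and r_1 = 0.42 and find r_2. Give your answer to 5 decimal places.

0.47919

p(0.53) = 0.1007638, p(0.42) = -0.1173881
r_2 = 0.4200000 − (-0.1173881)·(0.4200000 − 0.5300000) / (-0.1173881 − 0.1007638) = 0.4200000 − (0.0129127)/(-0.2181519) = 0.4791913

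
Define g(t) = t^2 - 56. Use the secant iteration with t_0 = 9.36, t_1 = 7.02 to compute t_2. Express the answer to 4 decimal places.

7.4302

g(9.36) = 31.609600, g(7.02) = -6.719600
t_2 = 7.020000 − (-6.719600)·(7.020000 − 9.360000) / (-6.719600 − 31.609600) = 7.020000 − (15.723864)/(-38.329200) = 7.430232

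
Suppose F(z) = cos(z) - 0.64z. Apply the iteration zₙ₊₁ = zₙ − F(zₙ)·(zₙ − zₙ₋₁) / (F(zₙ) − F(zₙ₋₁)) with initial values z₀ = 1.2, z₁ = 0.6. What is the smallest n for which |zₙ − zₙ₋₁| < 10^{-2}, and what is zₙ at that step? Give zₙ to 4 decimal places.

n = 4, zₙ = 0.9318

F(1.2) = -0.405642, F(0.6) = 0.441336
z₂ = 0.600000 − 0.441336·(-0.600000)/(0.846978) = 0.912643;  |Δ| = 0.312643
F(0.912643) = 0.027566
z₃ = 0.912643 − 0.027566·(0.312643)/(-0.413770) = 0.933471;  |Δ| = 0.020829
F(0.933471) = -0.002374
z₄ = 0.933471 − (-0.002374)·(0.020829)/(-0.029940) = 0.931820;  |Δ| = 0.001652
|z₄ − z₃| = 0.001652 < 10^{-2}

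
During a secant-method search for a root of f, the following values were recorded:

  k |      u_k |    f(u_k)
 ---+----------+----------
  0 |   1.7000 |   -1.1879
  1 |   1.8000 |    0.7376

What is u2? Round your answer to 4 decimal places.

u2 = 1.8000 − 0.7376·(1.8000 − 1.7000) / (0.7376 − (-1.1879))
   = 1.8000 − (0.073760)/(1.925500) = 1.761693

1.7617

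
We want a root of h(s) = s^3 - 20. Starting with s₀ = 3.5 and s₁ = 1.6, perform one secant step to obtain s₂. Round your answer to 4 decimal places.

h(3.5) = 22.875000, h(1.6) = -15.904000
s₂ = 1.600000 − (-15.904000)·(1.600000 − 3.500000) / (-15.904000 − 22.875000) = 1.600000 − (30.217600)/(-38.779000) = 2.379226

2.3792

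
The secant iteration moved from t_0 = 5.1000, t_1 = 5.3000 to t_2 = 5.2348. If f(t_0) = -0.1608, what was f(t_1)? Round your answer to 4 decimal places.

The secant line through (5.1000, -0.1608) and (5.3000, f(t_1)) crosses zero at t_2 = 5.2348.
So (5.1000, -0.1608), (5.3000, f(t_1)), (5.2348, 0) are collinear:
f(t_1) = -0.1608 · (5.3000 − 5.2348) / (5.1000 − 5.2348) = -0.1608 · (0.065200)/(-0.134800) = 0.077776

0.0778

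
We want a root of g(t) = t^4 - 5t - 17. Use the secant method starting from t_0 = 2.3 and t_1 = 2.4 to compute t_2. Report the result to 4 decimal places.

2.3110

g(2.3) = -0.515900, g(2.4) = 4.177600
t_2 = 2.400000 − 4.177600·(2.400000 − 2.300000) / (4.177600 − (-0.515900)) = 2.400000 − (0.417760)/(4.693500) = 2.310992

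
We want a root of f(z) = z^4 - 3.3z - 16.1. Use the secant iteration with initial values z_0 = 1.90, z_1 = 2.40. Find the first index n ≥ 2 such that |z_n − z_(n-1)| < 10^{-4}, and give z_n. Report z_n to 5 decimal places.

n = 6, z_n = 2.19833

f(1.90) = -9.3379000, f(2.40) = 9.1576000
z_2 = 2.4000000 − 9.1576000·(0.5000000)/(18.4955000) = 2.1524371;  |Δ| = 0.2475629
f(2.1524371) = -1.7384888
z_3 = 2.1524371 − (-1.7384888)·(-0.2475629)/(-10.8960888) = 2.1919361;  |Δ| = 0.0394991
f(2.1919361) = -0.2493611
z_4 = 2.1919361 − (-0.2493611)·(0.0394991)/(1.4891277) = 2.1985504;  |Δ| = 0.0066143
f(2.1985504) = 0.0087051
z_5 = 2.1985504 − 0.0087051·(0.0066143)/(0.2580662) = 2.1983273;  |Δ| = 0.0002231
f(2.1983273) = -0.0000413
z_6 = 2.1983273 − (-0.0000413)·(-0.0002231)/(-0.0087463) = 2.1983284;  |Δ| = 0.0000011
|z_6 − z_5| = 0.0000011 < 10^{-4}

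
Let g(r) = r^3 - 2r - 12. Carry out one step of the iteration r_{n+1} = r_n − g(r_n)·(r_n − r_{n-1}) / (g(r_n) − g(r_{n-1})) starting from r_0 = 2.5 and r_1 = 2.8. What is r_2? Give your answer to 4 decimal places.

g(2.5) = -1.375000, g(2.8) = 4.352000
r_2 = 2.800000 − 4.352000·(2.800000 − 2.500000) / (4.352000 − (-1.375000)) = 2.800000 − (1.305600)/(5.727000) = 2.572027

2.5720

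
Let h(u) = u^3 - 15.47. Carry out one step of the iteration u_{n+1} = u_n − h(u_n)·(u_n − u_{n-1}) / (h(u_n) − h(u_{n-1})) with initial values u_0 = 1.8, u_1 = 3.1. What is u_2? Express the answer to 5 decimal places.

h(1.8) = -9.6380000, h(3.1) = 14.3210000
u_2 = 3.1000000 − 14.3210000·(3.1000000 − 1.8000000) / (14.3210000 − (-9.6380000)) = 3.1000000 − (18.6173000)/(23.9590000) = 2.3229517

2.32295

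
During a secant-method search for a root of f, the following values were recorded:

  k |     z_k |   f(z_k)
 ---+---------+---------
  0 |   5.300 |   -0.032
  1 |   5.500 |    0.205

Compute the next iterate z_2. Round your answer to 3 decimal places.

5.327

z_2 = 5.500 − 0.205·(5.500 − 5.300) / (0.205 − (-0.032))
   = 5.500 − (0.04100)/(0.23700) = 5.32700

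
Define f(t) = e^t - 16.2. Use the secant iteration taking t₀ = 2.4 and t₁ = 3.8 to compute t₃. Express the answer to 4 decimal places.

2.7118

f(2.4) = -5.176824, f(3.8) = 28.501184
t₂ = 3.800000 − 28.501184·(3.800000 − 2.400000) / (28.501184 − (-5.176824)) = 3.800000 − (39.901658)/(33.678008) = 2.615201
f(2.615201) = -2.530031
t₃ = 2.615201 − (-2.530031)·(2.615201 − 3.800000) / (-2.530031 − 28.501184) = 2.615201 − (2.997578)/(-31.031216) = 2.711800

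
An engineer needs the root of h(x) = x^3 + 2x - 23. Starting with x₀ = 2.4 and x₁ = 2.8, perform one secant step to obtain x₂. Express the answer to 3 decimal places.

2.596

h(2.4) = -4.37600, h(2.8) = 4.55200
x₂ = 2.80000 − 4.55200·(2.80000 − 2.40000) / (4.55200 − (-4.37600)) = 2.80000 − (1.82080)/(8.92800) = 2.59606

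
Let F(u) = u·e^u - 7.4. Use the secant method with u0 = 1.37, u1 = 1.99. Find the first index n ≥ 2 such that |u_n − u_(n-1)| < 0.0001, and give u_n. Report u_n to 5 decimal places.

F(1.37) = -2.0085695, F(1.99) = 7.1579122
u2 = 1.9900000 − 7.1579122·(0.6200000)/(9.1664817) = 1.5058551;  |Δ| = 0.4841449
F(1.5058551) = -0.6115952
u3 = 1.5058551 − (-0.6115952)·(-0.4841449)/(-7.7695074) = 1.5439657;  |Δ| = 0.0381106
F(1.5439657) = -0.1694151
u4 = 1.5439657 − (-0.1694151)·(0.0381106)/(0.4421801) = 1.5585672;  |Δ| = 0.0146015
F(1.5585672) = 0.0063239
u5 = 1.5585672 − 0.0063239·(0.0146015)/(0.1757390) = 1.5580418;  |Δ| = 0.0005254
F(1.5580418) = -0.0000621
u6 = 1.5580418 − (-0.0000621)·(-0.0005254)/(-0.0063860) = 1.5580469;  |Δ| = 0.0000051
|u6 − u5| = 0.0000051 < 0.0001

n = 6, u_n = 1.55805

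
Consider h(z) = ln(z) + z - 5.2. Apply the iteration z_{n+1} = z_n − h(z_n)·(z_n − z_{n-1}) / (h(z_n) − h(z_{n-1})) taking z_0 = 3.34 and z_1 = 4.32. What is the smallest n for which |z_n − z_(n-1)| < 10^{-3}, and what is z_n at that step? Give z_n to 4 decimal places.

h(3.34) = -0.654029, h(4.32) = 0.583255
z_2 = 4.320000 − 0.583255·(0.980000)/(1.237285) = 3.858028;  |Δ| = 0.461972
h(3.858028) = 0.008185
z_3 = 3.858028 − 0.008185·(-0.461972)/(-0.575071) = 3.851453;  |Δ| = 0.006575
h(3.851453) = -0.000096
z_4 = 3.851453 − (-0.000096)·(-0.006575)/(-0.008281) = 3.851530;  |Δ| = 0.000076
|z_4 − z_3| = 0.000076 < 10^{-3}

n = 4, z_n = 3.8515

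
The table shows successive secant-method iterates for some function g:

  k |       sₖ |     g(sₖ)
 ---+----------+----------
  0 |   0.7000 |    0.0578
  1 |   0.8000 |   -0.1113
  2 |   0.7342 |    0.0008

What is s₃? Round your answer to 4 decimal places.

s₃ = 0.7342 − 0.0008·(0.7342 − 0.8000) / (0.0008 − (-0.1113))
   = 0.7342 − (-0.000053)/(0.112100) = 0.734670

0.7347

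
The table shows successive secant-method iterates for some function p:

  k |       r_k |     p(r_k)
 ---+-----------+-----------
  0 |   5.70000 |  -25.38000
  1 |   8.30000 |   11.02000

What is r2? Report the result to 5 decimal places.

r2 = 8.30000 − 11.02000·(8.30000 − 5.70000) / (11.02000 − (-25.38000))
   = 8.30000 − (28.6520000)/(36.4000000) = 7.5128571

7.51286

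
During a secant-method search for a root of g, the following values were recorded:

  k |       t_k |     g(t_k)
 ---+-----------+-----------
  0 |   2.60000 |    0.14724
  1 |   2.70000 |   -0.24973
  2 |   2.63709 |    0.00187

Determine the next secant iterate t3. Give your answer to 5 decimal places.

t3 = 2.63709 − 0.00187·(2.63709 − 2.70000) / (0.00187 − (-0.24973))
   = 2.63709 − (-0.0001176)/(0.2516000) = 2.6375576

2.63756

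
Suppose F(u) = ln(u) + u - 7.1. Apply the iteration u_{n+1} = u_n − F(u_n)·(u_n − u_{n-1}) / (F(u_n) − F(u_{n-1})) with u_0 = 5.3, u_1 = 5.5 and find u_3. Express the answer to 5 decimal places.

5.41148

F(5.3) = -0.1322932, F(5.5) = 0.1047481
u_2 = 5.5000000 − 0.1047481·(5.5000000 − 5.3000000) / (0.1047481 − (-0.1322932)) = 5.5000000 − (0.0209496)/(0.2370413) = 5.4116204
F(5.4116204) = 0.0001689
u_3 = 5.4116204 − 0.0001689·(5.4116204 − 5.5000000) / (0.0001689 − 0.1047481) = 5.4116204 − (-0.0000149)/(-0.1045792) = 5.4114776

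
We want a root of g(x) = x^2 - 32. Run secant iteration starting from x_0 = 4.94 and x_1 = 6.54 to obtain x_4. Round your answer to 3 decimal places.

5.657

g(4.94) = -7.59640, g(6.54) = 10.77160
x_2 = 6.54000 − 10.77160·(6.54000 − 4.94000) / (10.77160 − (-7.59640)) = 6.54000 − (17.23456)/(18.36800) = 5.60171
g(5.60171) = -0.62088
x_3 = 5.60171 − (-0.62088)·(5.60171 − 6.54000) / (-0.62088 − 10.77160) = 5.60171 − (0.58256)/(-11.39248) = 5.65284
g(5.65284) = -0.04537
x_4 = 5.65284 − (-0.04537)·(5.65284 − 5.60171) / (-0.04537 − (-0.62088)) = 5.65284 − (-0.00232)/(0.57551) = 5.65687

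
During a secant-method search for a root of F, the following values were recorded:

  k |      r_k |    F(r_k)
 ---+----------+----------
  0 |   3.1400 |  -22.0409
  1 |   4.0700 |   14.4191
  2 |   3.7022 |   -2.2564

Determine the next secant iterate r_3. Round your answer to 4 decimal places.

3.7520

r_3 = 3.7022 − (-2.2564)·(3.7022 − 4.0700) / (-2.2564 − 14.4191)
   = 3.7022 − (0.829904)/(-16.675500) = 3.751968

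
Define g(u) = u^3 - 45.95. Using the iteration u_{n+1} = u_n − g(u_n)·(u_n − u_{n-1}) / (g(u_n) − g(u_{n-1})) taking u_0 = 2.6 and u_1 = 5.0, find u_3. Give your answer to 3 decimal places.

g(2.6) = -28.37400, g(5.0) = 79.05000
u_2 = 5.00000 − 79.05000·(5.00000 − 2.60000) / (79.05000 − (-28.37400)) = 5.00000 − (189.72000)/(107.42400) = 3.23391
g(3.23391) = -12.12907
u_3 = 3.23391 − (-12.12907)·(3.23391 − 5.00000) / (-12.12907 − 79.05000) = 3.23391 − (21.42099)/(-91.17907) = 3.46885

3.469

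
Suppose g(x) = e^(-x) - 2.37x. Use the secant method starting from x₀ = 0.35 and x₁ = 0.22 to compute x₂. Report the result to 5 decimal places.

0.31003

g(0.35) = -0.1248119, g(0.22) = 0.2811188
x₂ = 0.2200000 − 0.2811188·(0.2200000 − 0.3500000) / (0.2811188 − (-0.1248119)) = 0.2200000 − (-0.0365454)/(0.4059307) = 0.3100288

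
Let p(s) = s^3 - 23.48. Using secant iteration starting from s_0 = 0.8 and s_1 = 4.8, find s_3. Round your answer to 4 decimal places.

2.2041

p(0.8) = -22.968000, p(4.8) = 87.112000
s_2 = 4.800000 − 87.112000·(4.800000 − 0.800000) / (87.112000 − (-22.968000)) = 4.800000 − (348.448000)/(110.080000) = 1.634593
p(1.634593) = -19.112540
s_3 = 1.634593 − (-19.112540)·(1.634593 − 4.800000) / (-19.112540 − 87.112000) = 1.634593 − (60.498968)/(-106.224540) = 2.204132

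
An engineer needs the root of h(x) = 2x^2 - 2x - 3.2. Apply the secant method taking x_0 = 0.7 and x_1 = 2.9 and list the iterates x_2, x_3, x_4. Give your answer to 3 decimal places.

h(0.7) = -3.62000, h(2.9) = 7.82000
x_2 = 2.90000 − 7.82000·(2.90000 − 0.70000) / (7.82000 − (-3.62000)) = 2.90000 − (17.20400)/(11.44000) = 1.39615
h(1.39615) = -2.09382
x_3 = 1.39615 − (-2.09382)·(1.39615 − 2.90000) / (-2.09382 − 7.82000) = 1.39615 − (3.14878)/(-9.91382) = 1.71377
h(1.71377) = -0.75353
x_4 = 1.71377 − (-0.75353)·(1.71377 − 1.39615) / (-0.75353 − (-2.09382)) = 1.71377 − (-0.23933)/(1.34029) = 1.89234

1.396, 1.714, 1.892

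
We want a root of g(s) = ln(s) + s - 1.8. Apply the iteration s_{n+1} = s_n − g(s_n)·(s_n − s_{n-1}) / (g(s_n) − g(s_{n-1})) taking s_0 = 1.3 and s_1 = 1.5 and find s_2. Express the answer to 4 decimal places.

1.4385

g(1.3) = -0.237636, g(1.5) = 0.105465
s_2 = 1.500000 − 0.105465·(1.500000 − 1.300000) / (0.105465 − (-0.237636)) = 1.500000 − (0.021093)/(0.343101) = 1.438522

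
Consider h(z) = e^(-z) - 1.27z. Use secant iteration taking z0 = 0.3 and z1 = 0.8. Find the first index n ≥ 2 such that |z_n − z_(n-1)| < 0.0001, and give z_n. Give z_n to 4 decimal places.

n = 5, z_n = 0.4849

h(0.3) = 0.359818, h(0.8) = -0.566671
z2 = 0.800000 − (-0.566671)·(0.500000)/(-0.926489) = 0.494184;  |Δ| = 0.305816
h(0.494184) = -0.017545
z3 = 0.494184 − (-0.017545)·(-0.305816)/(0.549126) = 0.484413;  |Δ| = 0.009771
h(0.484413) = 0.000854
z4 = 0.484413 − 0.000854·(-0.009771)/(0.018399) = 0.484867;  |Δ| = 0.000454
h(0.484867) = -0.000001
z5 = 0.484867 − (-0.000001)·(0.000454)/(-0.000856) = 0.484866;  |Δ| = 0.000001
|z5 − z4| = 0.000001 < 0.0001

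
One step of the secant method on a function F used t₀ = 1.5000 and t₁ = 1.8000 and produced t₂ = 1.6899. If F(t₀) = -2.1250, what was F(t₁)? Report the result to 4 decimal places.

1.2320

The secant line through (1.5000, -2.1250) and (1.8000, F(t₁)) crosses zero at t₂ = 1.6899.
So (1.5000, -2.1250), (1.8000, F(t₁)), (1.6899, 0) are collinear:
F(t₁) = -2.1250 · (1.8000 − 1.6899) / (1.5000 − 1.6899) = -2.1250 · (0.110100)/(-0.189900) = 1.232030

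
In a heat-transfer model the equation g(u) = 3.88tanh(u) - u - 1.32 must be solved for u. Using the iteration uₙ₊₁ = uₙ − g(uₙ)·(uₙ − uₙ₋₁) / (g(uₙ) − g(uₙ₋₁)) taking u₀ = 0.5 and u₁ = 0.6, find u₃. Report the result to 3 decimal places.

g(0.5) = -0.02699, g(0.6) = 0.16375
u₂ = 0.60000 − 0.16375·(0.60000 − 0.50000) / (0.16375 − (-0.02699)) = 0.60000 − (0.01638)/(0.19074) = 0.51415
g(0.51415) = 0.00175
u₃ = 0.51415 − 0.00175·(0.51415 − 0.60000) / (0.00175 − 0.16375) = 0.51415 − (-0.00015)/(-0.16200) = 0.51322

0.513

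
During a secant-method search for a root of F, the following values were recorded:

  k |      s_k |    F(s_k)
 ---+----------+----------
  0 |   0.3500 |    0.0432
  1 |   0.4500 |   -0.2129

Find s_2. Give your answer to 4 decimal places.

0.3669

s_2 = 0.4500 − (-0.2129)·(0.4500 − 0.3500) / (-0.2129 − 0.0432)
   = 0.4500 − (-0.021290)/(-0.256100) = 0.366868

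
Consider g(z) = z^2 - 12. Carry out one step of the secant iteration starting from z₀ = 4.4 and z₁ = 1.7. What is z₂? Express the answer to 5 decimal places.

3.19344

g(4.4) = 7.3600000, g(1.7) = -9.1100000
z₂ = 1.7000000 − (-9.1100000)·(1.7000000 − 4.4000000) / (-9.1100000 − 7.3600000) = 1.7000000 − (24.5970000)/(-16.4700000) = 3.1934426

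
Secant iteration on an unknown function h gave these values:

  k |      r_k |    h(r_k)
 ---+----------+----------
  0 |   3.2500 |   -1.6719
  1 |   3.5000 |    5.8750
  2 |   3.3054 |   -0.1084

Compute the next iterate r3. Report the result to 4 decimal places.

r3 = 3.3054 − (-0.1084)·(3.3054 − 3.5000) / (-0.1084 − 5.8750)
   = 3.3054 − (0.021095)/(-5.983400) = 3.308926

3.3089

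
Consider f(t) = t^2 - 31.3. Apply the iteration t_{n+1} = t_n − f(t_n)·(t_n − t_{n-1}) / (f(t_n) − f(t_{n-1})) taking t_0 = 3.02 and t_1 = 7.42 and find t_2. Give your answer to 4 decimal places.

5.1445

f(3.02) = -22.179600, f(7.42) = 23.756400
t_2 = 7.420000 − 23.756400·(7.420000 − 3.020000) / (23.756400 − (-22.179600)) = 7.420000 − (104.528160)/(45.936000) = 5.144483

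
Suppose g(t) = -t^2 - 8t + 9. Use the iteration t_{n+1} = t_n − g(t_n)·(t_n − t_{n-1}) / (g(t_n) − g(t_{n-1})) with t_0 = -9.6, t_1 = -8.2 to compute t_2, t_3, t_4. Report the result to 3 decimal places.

g(-9.6) = -6.36000, g(-8.2) = 7.36000
t_2 = -8.20000 − 7.36000·(-8.20000 − (-9.60000)) / (7.36000 − (-6.36000)) = -8.20000 − (10.30400)/(13.72000) = -8.95102
g(-8.95102) = 0.48740
t_3 = -8.95102 − 0.48740·(-8.95102 − (-8.20000)) / (0.48740 − 7.36000) = -8.95102 − (-0.36605)/(-6.87260) = -9.00428
g(-9.00428) = -0.04284
t_4 = -9.00428 − (-0.04284)·(-9.00428 − (-8.95102)) / (-0.04284 − 0.48740) = -9.00428 − (0.00228)/(-0.53023) = -8.99998

-8.951, -9.004, -9.000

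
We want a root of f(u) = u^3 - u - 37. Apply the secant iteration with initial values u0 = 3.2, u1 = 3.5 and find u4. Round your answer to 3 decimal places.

f(3.2) = -7.43200, f(3.5) = 2.37500
u2 = 3.50000 − 2.37500·(3.50000 − 3.20000) / (2.37500 − (-7.43200)) = 3.50000 − (0.71250)/(9.80700) = 3.42735
f(3.42735) = -0.16728
u3 = 3.42735 − (-0.16728)·(3.42735 − 3.50000) / (-0.16728 − 2.37500) = 3.42735 − (0.01215)/(-2.54228) = 3.43213
f(3.43213) = -0.00336
u4 = 3.43213 − (-0.00336)·(3.43213 − 3.42735) / (-0.00336 − (-0.16728)) = 3.43213 − (-0.00002)/(0.16392) = 3.43223

3.432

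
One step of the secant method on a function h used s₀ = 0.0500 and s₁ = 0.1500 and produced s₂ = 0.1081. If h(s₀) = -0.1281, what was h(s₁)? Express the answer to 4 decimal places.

The secant line through (0.0500, -0.1281) and (0.1500, h(s₁)) crosses zero at s₂ = 0.1081.
So (0.0500, -0.1281), (0.1500, h(s₁)), (0.1081, 0) are collinear:
h(s₁) = -0.1281 · (0.1500 − 0.1081) / (0.0500 − 0.1081) = -0.1281 · (0.041900)/(-0.058100) = 0.092382

0.0924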